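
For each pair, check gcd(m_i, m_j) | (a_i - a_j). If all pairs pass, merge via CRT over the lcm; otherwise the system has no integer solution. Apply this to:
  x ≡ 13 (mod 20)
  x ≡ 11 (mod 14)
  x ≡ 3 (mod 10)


Moduli 20, 14, 10 are not pairwise coprime, so CRT works modulo lcm(m_i) when all pairwise compatibility conditions hold.
Pairwise compatibility: gcd(m_i, m_j) must divide a_i - a_j for every pair.
Merge one congruence at a time:
  Start: x ≡ 13 (mod 20).
  Combine with x ≡ 11 (mod 14): gcd(20, 14) = 2; 11 - 13 = -2, which IS divisible by 2, so compatible.
    Write x = 13 + 20·t and substitute into x ≡ 11 (mod 14): 20·t ≡ 11 − 13 = -2 (mod 14).
    Divide the congruence (and modulus) by g = 2: 10·t ≡ -1 (mod 7).
    Reduce coefficients mod 7: 3·t ≡ 6 (mod 7).
    The inverse of 3 mod 7 is 5 (since 3·5 = 15 = 2·7 + 1), so t ≡ 5·6 = 30 ≡ 2 (mod 7).
    Then x = 13 + 20·2 = 53, valid modulo lcm(20, 14) = 140: x ≡ 53 (mod 140).
  Combine with x ≡ 3 (mod 10): gcd(140, 10) = 10; 3 - 53 = -50, which IS divisible by 10, so compatible.
    Write x = 53 + 140·t and substitute into x ≡ 3 (mod 10): 140·t ≡ 3 − 53 = -50 (mod 10).
    Divide the congruence (and modulus) by g = 10: 14·t ≡ -5 (mod 1).
    Modulo 1 every t works; take t = 0.
    Then x = 53 + 140·0 = 53, valid modulo lcm(140, 10) = 140: x ≡ 53 (mod 140).
Verify: 53 mod 20 = 13, 53 mod 14 = 11, 53 mod 10 = 3.

x ≡ 53 (mod 140).


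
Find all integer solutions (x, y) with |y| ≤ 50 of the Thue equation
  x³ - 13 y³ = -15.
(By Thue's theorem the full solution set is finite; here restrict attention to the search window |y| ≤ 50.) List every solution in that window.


The equation is x³ - 13y³ = -15. For fixed y, x³ = 13·y³ − 15, so a solution requires the RHS to be a perfect cube.
Strategy: iterate y from -50 to 50, compute RHS = 13·y³ − 15, and check whether it is a (positive or negative) perfect cube.
Check small values of y:
  y = 0: RHS = -15 is not a perfect cube.
  y = 1: RHS = -2 is not a perfect cube.
  y = -1: RHS = -28 is not a perfect cube.
  y = 2: RHS = 89 is not a perfect cube.
  y = -2: RHS = -119 is not a perfect cube.
  y = 3: RHS = 336 is not a perfect cube.
  y = -3: RHS = -366 is not a perfect cube.
Continuing the search up to |y| = 50 finds no solutions either.
No (x, y) in the scanned range satisfies the equation.

No integer solutions with |y| ≤ 50.


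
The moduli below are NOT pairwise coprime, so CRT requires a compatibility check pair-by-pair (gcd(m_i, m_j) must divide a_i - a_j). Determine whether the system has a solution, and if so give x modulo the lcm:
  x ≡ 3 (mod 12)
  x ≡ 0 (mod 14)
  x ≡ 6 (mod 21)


Moduli 12, 14, 21 are not pairwise coprime, so CRT works modulo lcm(m_i) when all pairwise compatibility conditions hold.
Pairwise compatibility: gcd(m_i, m_j) must divide a_i - a_j for every pair.
Merge one congruence at a time:
  Start: x ≡ 3 (mod 12).
  Combine with x ≡ 0 (mod 14): gcd(12, 14) = 2, and 0 - 3 = -3 is NOT divisible by 2.
    ⇒ system is inconsistent (no integer solution).

No solution (the system is inconsistent).


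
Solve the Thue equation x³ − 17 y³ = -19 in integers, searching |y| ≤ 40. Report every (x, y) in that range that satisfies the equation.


The equation is x³ - 17y³ = -19. For fixed y, x³ = 17·y³ − 19, so a solution requires the RHS to be a perfect cube.
Strategy: iterate y from -40 to 40, compute RHS = 17·y³ − 19, and check whether it is a (positive or negative) perfect cube.
Check small values of y:
  y = 0: RHS = -19 is not a perfect cube.
  y = 1: RHS = -2 is not a perfect cube.
  y = -1: RHS = -36 is not a perfect cube.
  y = 2: RHS = 117 is not a perfect cube.
  y = -2: RHS = -155 is not a perfect cube.
  y = 3: RHS = 440 is not a perfect cube.
  y = -3: RHS = -478 is not a perfect cube.
Continuing the search up to |y| = 40 finds no solutions either.
No (x, y) in the scanned range satisfies the equation.

No integer solutions with |y| ≤ 40.


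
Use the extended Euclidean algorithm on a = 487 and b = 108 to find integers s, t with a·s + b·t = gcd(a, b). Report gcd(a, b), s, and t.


Euclidean algorithm on (487, 108) — divide until remainder is 0:
  487 = 4 · 108 + 55
  108 = 1 · 55 + 53
  55 = 1 · 53 + 2
  53 = 26 · 2 + 1
  2 = 2 · 1 + 0
gcd(487, 108) = 1.
Track Bezout coefficients alongside the remainders: start with r₀ = 487 = a·1 + b·0 (s = 1, t = 0) and r₁ = 108 = a·0 + b·1 (s = 0, t = 1); each new remainder r_{k+1} = r_{k-1} − q_k·r_k inherits s_{k+1} = s_{k-1} − q_k·s_k, t_{k+1} = t_{k-1} − q_k·t_k, so r_k = a·s_k + b·t_k at every step:
  q = 4: r = 55, s = 1 − 4·0 = 1, t = 0 − 4·1 = -4  (check: 487·1 + 108·(-4) = 55)
  q = 1: r = 53, s = 0 − 1·1 = -1, t = 1 − 1·(-4) = 5  (check: 487·(-1) + 108·5 = 53)
  q = 1: r = 2, s = 1 − 1·(-1) = 2, t = -4 − 1·5 = -9  (check: 487·2 + 108·(-9) = 2)
  q = 26: r = 1, s = -1 − 26·2 = -53, t = 5 − 26·(-9) = 239  (check: 487·(-53) + 108·239 = 1)
The row with r = 1 (the gcd) gives the Bezout coefficients s = -53, t = 239.
Result: 487 · (-53) + 108 · (239) = 1.

gcd(487, 108) = 1; s = -53, t = 239 (check: 487·(-53) + 108·239 = 1).


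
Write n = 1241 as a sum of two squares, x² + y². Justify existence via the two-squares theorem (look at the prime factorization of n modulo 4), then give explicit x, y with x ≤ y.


Step 1: Factor n = 1241 = 17 · 73.
Step 2: Check the mod-4 condition on each prime factor: 17 ≡ 1 (mod 4), exponent 1; 73 ≡ 1 (mod 4), exponent 1.
All primes ≡ 3 (mod 4) appear to even exponent (or don't appear), so by the two-squares theorem n IS expressible as a sum of two squares.
Step 3: Build a representation. Here n = 17 · 73 is a product of primes ≡ 1 (mod 4). Each prime p ≡ 1 (mod 4) is itself a sum of two squares; find a² by testing p − a² for a perfect square:
  17: 17 − 1² = 16 = 4² ⇒ 17 = 1² + 4².
  73: 73 − 1² = 72, 73 − 2² = 69, 73 − 3² = 64 = 8² ⇒ 73 = 3² + 8².
  Combine using the Brahmagupta–Fibonacci identity (a² + b²)(c² + d²) = (ac − bd)² + (ad + bc)² = (ac + bd)² + (ad − bc)²:
  17 · 73 = 1241: from (1² + 4²)(3² + 8²), take (1·3 − 4·8, 1·8 + 4·3) = (3 − 32, 8 + 12) = (-29, 20); dropping signs (only squares matter) gives (29, 20); check 29² + 20² = 841 + 400 = 1241 ✓.
Step 4: Order so x ≤ y and verify: 20² + 29² = 400 + 841 = 1241 = n. ✓

n = 1241 = 20² + 29² (one valid representation with x ≤ y).


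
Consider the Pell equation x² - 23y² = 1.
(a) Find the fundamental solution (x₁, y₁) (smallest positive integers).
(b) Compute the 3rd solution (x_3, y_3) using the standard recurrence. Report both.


Step 1: Find the fundamental solution (x₁, y₁) of x² - 23y² = 1.
  Expand √23 as a continued fraction. a₀ = ⌊√23⌋ = 4; iterate m_{k+1} = d_k·a_k − m_k, d_{k+1} = (23 − m_{k+1}²)/d_k, a_{k+1} = ⌊(a₀ + m_{k+1})/d_{k+1}⌋ (starting m₀ = 0, d₀ = 1), with convergents p_k = a_k·p_{k-1} + p_{k-2}, q_k = a_k·q_{k-1} + q_{k-2} (p₋₁ = 1, q₋₁ = 0):
  k = 0: a₀ = 4; p₀/q₀ = 4/1; p₀² − 23·q₀² = 16 − 23 = -7.
  k = 1: m = 4, d = 7, a = ⌊(4 + 4)/7⌋ = 1; p/q = (1·4 + 1)/(1·1 + 0) = 5/1; p² − 23·q² = 25 − 23 = 2.
  k = 2: m = 3, d = 2, a = ⌊(4 + 3)/2⌋ = 3; p/q = (3·5 + 4)/(3·1 + 1) = 19/4; p² − 23·q² = 361 − 368 = -7.
  k = 3: m = 3, d = 7, a = ⌊(4 + 3)/7⌋ = 1; p/q = (1·19 + 5)/(1·4 + 1) = 24/5; p² − 23·q² = 576 − 575 = 1.
  The first convergent with p² − 23·q² = 1 gives the fundamental solution (x₁, y₁) = (24, 5).
Step 2: Apply the recurrence (x_{n+1}, y_{n+1}) = (x₁x_n + 23y₁y_n, x₁y_n + y₁x_n) repeatedly.
  From (x_1, y_1) = (24, 5): x_2 = 24·24 + 23·5·5 = 1151; y_2 = 24·5 + 5·24 = 240.
  From (x_2, y_2) = (1151, 240): x_3 = 24·1151 + 23·5·240 = 55224; y_3 = 24·240 + 5·1151 = 11515.
Step 3: Verify x_3² - 23·y_3² = 3049690176 - 3049690175 = 1 (should be 1). ✓

(x_1, y_1) = (24, 5); (x_3, y_3) = (55224, 11515).


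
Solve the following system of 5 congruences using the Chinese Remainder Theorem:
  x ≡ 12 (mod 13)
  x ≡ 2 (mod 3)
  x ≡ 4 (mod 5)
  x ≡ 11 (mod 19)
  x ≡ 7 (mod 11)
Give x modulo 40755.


Product of moduli M = 13 · 3 · 5 · 19 · 11 = 40755.
Merge one congruence at a time:
  Start: x ≡ 12 (mod 13).
  Combine with x ≡ 2 (mod 3); new modulus lcm = 39.
    Write x = 12 + 13·t and substitute into x ≡ 2 (mod 3): 13·t ≡ 2 − 12 = -10 (mod 3).
    Reduce coefficients mod 3: 1·t ≡ 2 (mod 3).
    So t ≡ 2 (mod 3).
    Then x = 12 + 13·2 = 38, valid modulo lcm(13, 3) = 39: x ≡ 38 (mod 39).
  Combine with x ≡ 4 (mod 5); new modulus lcm = 195.
    Write x = 38 + 39·t and substitute into x ≡ 4 (mod 5): 39·t ≡ 4 − 38 = -34 (mod 5).
    Reduce coefficients mod 5: 4·t ≡ 1 (mod 5).
    The inverse of 4 mod 5 is 4 (since 4·4 = 16 = 3·5 + 1), so t ≡ 4·1 = 4 ≡ 4 (mod 5).
    Then x = 38 + 39·4 = 194, valid modulo lcm(39, 5) = 195: x ≡ 194 (mod 195).
  Combine with x ≡ 11 (mod 19); new modulus lcm = 3705.
    Write x = 194 + 195·t and substitute into x ≡ 11 (mod 19): 195·t ≡ 11 − 194 = -183 (mod 19).
    Reduce coefficients mod 19: 5·t ≡ 7 (mod 19).
    The inverse of 5 mod 19 is 4 (since 5·4 = 20 = 1·19 + 1), so t ≡ 4·7 = 28 ≡ 9 (mod 19).
    Then x = 194 + 195·9 = 1949, valid modulo lcm(195, 19) = 3705: x ≡ 1949 (mod 3705).
  Combine with x ≡ 7 (mod 11); new modulus lcm = 40755.
    Write x = 1949 + 3705·t and substitute into x ≡ 7 (mod 11): 3705·t ≡ 7 − 1949 = -1942 (mod 11).
    Reduce coefficients mod 11: 9·t ≡ 5 (mod 11).
    The inverse of 9 mod 11 is 5 (since 9·5 = 45 = 4·11 + 1), so t ≡ 5·5 = 25 ≡ 3 (mod 11).
    Then x = 1949 + 3705·3 = 13064, valid modulo lcm(3705, 11) = 40755: x ≡ 13064 (mod 40755).
Verify against each original: 13064 mod 13 = 12, 13064 mod 3 = 2, 13064 mod 5 = 4, 13064 mod 19 = 11, 13064 mod 11 = 7.

x ≡ 13064 (mod 40755).


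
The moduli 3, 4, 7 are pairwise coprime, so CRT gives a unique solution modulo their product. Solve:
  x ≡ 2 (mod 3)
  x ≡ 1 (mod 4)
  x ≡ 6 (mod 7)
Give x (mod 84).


Moduli 3, 4, 7 are pairwise coprime; by CRT there is a unique solution modulo M = 3 · 4 · 7 = 84.
Solve pairwise, accumulating the modulus:
  Start with x ≡ 2 (mod 3).
  Combine with x ≡ 1 (mod 4): since gcd(3, 4) = 1, we get a unique residue mod 12.
    Write x = 2 + 3·t and substitute into x ≡ 1 (mod 4): 3·t ≡ 1 − 2 = -1 (mod 4).
    Reduce coefficients mod 4: 3·t ≡ 3 (mod 4).
    The inverse of 3 mod 4 is 3 (since 3·3 = 9 = 2·4 + 1), so t ≡ 3·3 = 9 ≡ 1 (mod 4).
    Then x = 2 + 3·1 = 5, valid modulo lcm(3, 4) = 12: x ≡ 5 (mod 12).
  Combine with x ≡ 6 (mod 7): since gcd(12, 7) = 1, we get a unique residue mod 84.
    Write x = 5 + 12·t and substitute into x ≡ 6 (mod 7): 12·t ≡ 6 − 5 = 1 (mod 7).
    Reduce coefficients mod 7: 5·t ≡ 1 (mod 7).
    The inverse of 5 mod 7 is 3 (since 5·3 = 15 = 2·7 + 1), so t ≡ 3·1 = 3 ≡ 3 (mod 7).
    Then x = 5 + 12·3 = 41, valid modulo lcm(12, 7) = 84: x ≡ 41 (mod 84).
Verify: 41 mod 3 = 2 ✓, 41 mod 4 = 1 ✓, 41 mod 7 = 6 ✓.

x ≡ 41 (mod 84).


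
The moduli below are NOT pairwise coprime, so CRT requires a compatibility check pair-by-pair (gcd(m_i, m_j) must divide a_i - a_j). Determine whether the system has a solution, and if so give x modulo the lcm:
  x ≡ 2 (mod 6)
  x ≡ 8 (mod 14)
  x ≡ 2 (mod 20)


Moduli 6, 14, 20 are not pairwise coprime, so CRT works modulo lcm(m_i) when all pairwise compatibility conditions hold.
Pairwise compatibility: gcd(m_i, m_j) must divide a_i - a_j for every pair.
Merge one congruence at a time:
  Start: x ≡ 2 (mod 6).
  Combine with x ≡ 8 (mod 14): gcd(6, 14) = 2; 8 - 2 = 6, which IS divisible by 2, so compatible.
    Write x = 2 + 6·t and substitute into x ≡ 8 (mod 14): 6·t ≡ 8 − 2 = 6 (mod 14).
    Divide the congruence (and modulus) by g = 2: 3·t ≡ 3 (mod 7).
    The inverse of 3 mod 7 is 5 (since 3·5 = 15 = 2·7 + 1), so t ≡ 5·3 = 15 ≡ 1 (mod 7).
    Then x = 2 + 6·1 = 8, valid modulo lcm(6, 14) = 42: x ≡ 8 (mod 42).
  Combine with x ≡ 2 (mod 20): gcd(42, 20) = 2; 2 - 8 = -6, which IS divisible by 2, so compatible.
    Write x = 8 + 42·t and substitute into x ≡ 2 (mod 20): 42·t ≡ 2 − 8 = -6 (mod 20).
    Divide the congruence (and modulus) by g = 2: 21·t ≡ -3 (mod 10).
    Reduce coefficients mod 10: 1·t ≡ 7 (mod 10).
    So t ≡ 7 (mod 10).
    Then x = 8 + 42·7 = 302, valid modulo lcm(42, 20) = 420: x ≡ 302 (mod 420).
Verify: 302 mod 6 = 2, 302 mod 14 = 8, 302 mod 20 = 2.

x ≡ 302 (mod 420).


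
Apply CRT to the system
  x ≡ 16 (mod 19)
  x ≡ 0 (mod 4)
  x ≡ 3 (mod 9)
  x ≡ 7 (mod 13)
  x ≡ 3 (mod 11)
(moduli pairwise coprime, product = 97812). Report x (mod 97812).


Product of moduli M = 19 · 4 · 9 · 13 · 11 = 97812.
Merge one congruence at a time:
  Start: x ≡ 16 (mod 19).
  Combine with x ≡ 0 (mod 4); new modulus lcm = 76.
    Write x = 16 + 19·t and substitute into x ≡ 0 (mod 4): 19·t ≡ 0 − 16 = -16 (mod 4).
    Reduce coefficients mod 4: 3·t ≡ 0 (mod 4).
    The inverse of 3 mod 4 is 3 (since 3·3 = 9 = 2·4 + 1), so t ≡ 3·0 = 0 ≡ 0 (mod 4).
    Then x = 16 + 19·0 = 16, valid modulo lcm(19, 4) = 76: x ≡ 16 (mod 76).
  Combine with x ≡ 3 (mod 9); new modulus lcm = 684.
    Write x = 16 + 76·t and substitute into x ≡ 3 (mod 9): 76·t ≡ 3 − 16 = -13 (mod 9).
    Reduce coefficients mod 9: 4·t ≡ 5 (mod 9).
    The inverse of 4 mod 9 is 7 (since 4·7 = 28 = 3·9 + 1), so t ≡ 7·5 = 35 ≡ 8 (mod 9).
    Then x = 16 + 76·8 = 624, valid modulo lcm(76, 9) = 684: x ≡ 624 (mod 684).
  Combine with x ≡ 7 (mod 13); new modulus lcm = 8892.
    Write x = 624 + 684·t and substitute into x ≡ 7 (mod 13): 684·t ≡ 7 − 624 = -617 (mod 13).
    Reduce coefficients mod 13: 8·t ≡ 7 (mod 13).
    The inverse of 8 mod 13 is 5 (since 8·5 = 40 = 3·13 + 1), so t ≡ 5·7 = 35 ≡ 9 (mod 13).
    Then x = 624 + 684·9 = 6780, valid modulo lcm(684, 13) = 8892: x ≡ 6780 (mod 8892).
  Combine with x ≡ 3 (mod 11); new modulus lcm = 97812.
    Write x = 6780 + 8892·t and substitute into x ≡ 3 (mod 11): 8892·t ≡ 3 − 6780 = -6777 (mod 11).
    Reduce coefficients mod 11: 4·t ≡ 10 (mod 11).
    The inverse of 4 mod 11 is 3 (since 4·3 = 12 = 1·11 + 1), so t ≡ 3·10 = 30 ≡ 8 (mod 11).
    Then x = 6780 + 8892·8 = 77916, valid modulo lcm(8892, 11) = 97812: x ≡ 77916 (mod 97812).
Verify against each original: 77916 mod 19 = 16, 77916 mod 4 = 0, 77916 mod 9 = 3, 77916 mod 13 = 7, 77916 mod 11 = 3.

x ≡ 77916 (mod 97812).


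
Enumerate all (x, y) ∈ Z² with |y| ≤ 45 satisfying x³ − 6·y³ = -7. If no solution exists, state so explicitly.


The equation is x³ - 6y³ = -7. For fixed y, x³ = 6·y³ − 7, so a solution requires the RHS to be a perfect cube.
Strategy: iterate y from -45 to 45, compute RHS = 6·y³ − 7, and check whether it is a (positive or negative) perfect cube.
Check small values of y:
  y = 0: RHS = -7 is not a perfect cube.
  y = 1: RHS = -1 = (-1)³ ⇒ x = -1 works.
  y = -1: RHS = -13 is not a perfect cube.
  y = 2: RHS = 41 is not a perfect cube.
  y = -2: RHS = -55 is not a perfect cube.
  y = 3: RHS = 155 is not a perfect cube.
  y = -3: RHS = -169 is not a perfect cube.
Continuing the search up to |y| = 45 finds no further solutions beyond those listed.
Collected solutions: (-1, 1).

Solutions (with |y| ≤ 45): (-1, 1).


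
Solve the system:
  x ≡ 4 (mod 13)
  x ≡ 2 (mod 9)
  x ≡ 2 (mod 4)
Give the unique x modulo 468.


Moduli 13, 9, 4 are pairwise coprime; by CRT there is a unique solution modulo M = 13 · 9 · 4 = 468.
Solve pairwise, accumulating the modulus:
  Start with x ≡ 4 (mod 13).
  Combine with x ≡ 2 (mod 9): since gcd(13, 9) = 1, we get a unique residue mod 117.
    Write x = 4 + 13·t and substitute into x ≡ 2 (mod 9): 13·t ≡ 2 − 4 = -2 (mod 9).
    Reduce coefficients mod 9: 4·t ≡ 7 (mod 9).
    The inverse of 4 mod 9 is 7 (since 4·7 = 28 = 3·9 + 1), so t ≡ 7·7 = 49 ≡ 4 (mod 9).
    Then x = 4 + 13·4 = 56, valid modulo lcm(13, 9) = 117: x ≡ 56 (mod 117).
  Combine with x ≡ 2 (mod 4): since gcd(117, 4) = 1, we get a unique residue mod 468.
    Write x = 56 + 117·t and substitute into x ≡ 2 (mod 4): 117·t ≡ 2 − 56 = -54 (mod 4).
    Reduce coefficients mod 4: 1·t ≡ 2 (mod 4).
    So t ≡ 2 (mod 4).
    Then x = 56 + 117·2 = 290, valid modulo lcm(117, 4) = 468: x ≡ 290 (mod 468).
Verify: 290 mod 13 = 4 ✓, 290 mod 9 = 2 ✓, 290 mod 4 = 2 ✓.

x ≡ 290 (mod 468).


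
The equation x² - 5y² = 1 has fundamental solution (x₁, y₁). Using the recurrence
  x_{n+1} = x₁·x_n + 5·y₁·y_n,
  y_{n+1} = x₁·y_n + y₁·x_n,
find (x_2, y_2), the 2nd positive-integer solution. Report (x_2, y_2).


Step 1: Find the fundamental solution (x₁, y₁) of x² - 5y² = 1.
  Expand √5 as a continued fraction. a₀ = ⌊√5⌋ = 2; iterate m_{k+1} = d_k·a_k − m_k, d_{k+1} = (5 − m_{k+1}²)/d_k, a_{k+1} = ⌊(a₀ + m_{k+1})/d_{k+1}⌋ (starting m₀ = 0, d₀ = 1), with convergents p_k = a_k·p_{k-1} + p_{k-2}, q_k = a_k·q_{k-1} + q_{k-2} (p₋₁ = 1, q₋₁ = 0):
  k = 0: a₀ = 2; p₀/q₀ = 2/1; p₀² − 5·q₀² = 4 − 5 = -1.
  k = 1: m = 2, d = 1, a = ⌊(2 + 2)/1⌋ = 4; p/q = (4·2 + 1)/(4·1 + 0) = 9/4; p² − 5·q² = 81 − 80 = 1.
  The first convergent with p² − 5·q² = 1 gives the fundamental solution (x₁, y₁) = (9, 4).
Step 2: Apply the recurrence (x_{n+1}, y_{n+1}) = (x₁x_n + 5y₁y_n, x₁y_n + y₁x_n) repeatedly.
  From (x_1, y_1) = (9, 4): x_2 = 9·9 + 5·4·4 = 161; y_2 = 9·4 + 4·9 = 72.
Step 3: Verify x_2² - 5·y_2² = 25921 - 25920 = 1 (should be 1). ✓

(x_1, y_1) = (9, 4); (x_2, y_2) = (161, 72).


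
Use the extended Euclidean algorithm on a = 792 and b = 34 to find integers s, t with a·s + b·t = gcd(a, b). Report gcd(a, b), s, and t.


Euclidean algorithm on (792, 34) — divide until remainder is 0:
  792 = 23 · 34 + 10
  34 = 3 · 10 + 4
  10 = 2 · 4 + 2
  4 = 2 · 2 + 0
gcd(792, 34) = 2.
Track Bezout coefficients alongside the remainders: start with r₀ = 792 = a·1 + b·0 (s = 1, t = 0) and r₁ = 34 = a·0 + b·1 (s = 0, t = 1); each new remainder r_{k+1} = r_{k-1} − q_k·r_k inherits s_{k+1} = s_{k-1} − q_k·s_k, t_{k+1} = t_{k-1} − q_k·t_k, so r_k = a·s_k + b·t_k at every step:
  q = 23: r = 10, s = 1 − 23·0 = 1, t = 0 − 23·1 = -23  (check: 792·1 + 34·(-23) = 10)
  q = 3: r = 4, s = 0 − 3·1 = -3, t = 1 − 3·(-23) = 70  (check: 792·(-3) + 34·70 = 4)
  q = 2: r = 2, s = 1 − 2·(-3) = 7, t = -23 − 2·70 = -163  (check: 792·7 + 34·(-163) = 2)
The row with r = 2 (the gcd) gives the Bezout coefficients s = 7, t = -163.
Result: 792 · (7) + 34 · (-163) = 2.

gcd(792, 34) = 2; s = 7, t = -163 (check: 792·7 + 34·(-163) = 2).


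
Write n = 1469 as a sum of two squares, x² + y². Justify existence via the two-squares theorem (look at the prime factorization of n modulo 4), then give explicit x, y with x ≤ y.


Step 1: Factor n = 1469 = 13 · 113.
Step 2: Check the mod-4 condition on each prime factor: 13 ≡ 1 (mod 4), exponent 1; 113 ≡ 1 (mod 4), exponent 1.
All primes ≡ 3 (mod 4) appear to even exponent (or don't appear), so by the two-squares theorem n IS expressible as a sum of two squares.
Step 3: Build a representation. Here n = 13 · 113 is a product of primes ≡ 1 (mod 4). Each prime p ≡ 1 (mod 4) is itself a sum of two squares; find a² by testing p − a² for a perfect square:
  13: 13 − 1² = 12, 13 − 2² = 9 = 3² ⇒ 13 = 2² + 3².
  113: 113 − 1² = 112, 113 − 2² = 109, 113 − 3² = 104, 113 − 4² = 97, 113 − 5² = 88, 113 − 6² = 77, 113 − 7² = 64 = 8² ⇒ 113 = 7² + 8².
  Combine using the Brahmagupta–Fibonacci identity (a² + b²)(c² + d²) = (ac − bd)² + (ad + bc)² = (ac + bd)² + (ad − bc)²:
  13 · 113 = 1469: from (2² + 3²)(7² + 8²), take (2·7 − 3·8, 2·8 + 3·7) = (14 − 24, 16 + 21) = (-10, 37); dropping signs (only squares matter) gives (10, 37); check 10² + 37² = 100 + 1369 = 1469 ✓.
Step 4: Order so x ≤ y and verify: 10² + 37² = 100 + 1369 = 1469 = n. ✓

n = 1469 = 10² + 37² (one valid representation with x ≤ y).


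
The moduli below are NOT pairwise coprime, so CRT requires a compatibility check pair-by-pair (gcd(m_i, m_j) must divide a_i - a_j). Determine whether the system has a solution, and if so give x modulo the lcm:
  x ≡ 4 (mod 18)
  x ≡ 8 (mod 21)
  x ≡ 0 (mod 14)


Moduli 18, 21, 14 are not pairwise coprime, so CRT works modulo lcm(m_i) when all pairwise compatibility conditions hold.
Pairwise compatibility: gcd(m_i, m_j) must divide a_i - a_j for every pair.
Merge one congruence at a time:
  Start: x ≡ 4 (mod 18).
  Combine with x ≡ 8 (mod 21): gcd(18, 21) = 3, and 8 - 4 = 4 is NOT divisible by 3.
    ⇒ system is inconsistent (no integer solution).

No solution (the system is inconsistent).


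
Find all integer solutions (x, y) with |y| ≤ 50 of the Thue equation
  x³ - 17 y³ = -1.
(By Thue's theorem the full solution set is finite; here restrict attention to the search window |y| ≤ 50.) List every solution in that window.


The equation is x³ - 17y³ = -1. For fixed y, x³ = 17·y³ − 1, so a solution requires the RHS to be a perfect cube.
Strategy: iterate y from -50 to 50, compute RHS = 17·y³ − 1, and check whether it is a (positive or negative) perfect cube.
Check small values of y:
  y = 0: RHS = -1 = (-1)³ ⇒ x = -1 works.
  y = 1: RHS = 16 is not a perfect cube.
  y = -1: RHS = -18 is not a perfect cube.
  y = 2: RHS = 135 is not a perfect cube.
  y = -2: RHS = -137 is not a perfect cube.
  y = 3: RHS = 458 is not a perfect cube.
  y = -3: RHS = -460 is not a perfect cube.
Continuing, at y = -7: RHS = -5832 = (-18)³ ⇒ x = -18 works.
Searching the remaining y in |y| ≤ 50 finds no further solutions.
Collected solutions: (-1, 0), (-18, -7).

Solutions (with |y| ≤ 50): (-1, 0), (-18, -7).


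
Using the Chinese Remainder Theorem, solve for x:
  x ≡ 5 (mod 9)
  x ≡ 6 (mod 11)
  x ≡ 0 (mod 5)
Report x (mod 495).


Moduli 9, 11, 5 are pairwise coprime; by CRT there is a unique solution modulo M = 9 · 11 · 5 = 495.
Solve pairwise, accumulating the modulus:
  Start with x ≡ 5 (mod 9).
  Combine with x ≡ 6 (mod 11): since gcd(9, 11) = 1, we get a unique residue mod 99.
    Write x = 5 + 9·t and substitute into x ≡ 6 (mod 11): 9·t ≡ 6 − 5 = 1 (mod 11).
    The inverse of 9 mod 11 is 5 (since 9·5 = 45 = 4·11 + 1), so t ≡ 5·1 = 5 ≡ 5 (mod 11).
    Then x = 5 + 9·5 = 50, valid modulo lcm(9, 11) = 99: x ≡ 50 (mod 99).
  Combine with x ≡ 0 (mod 5): since gcd(99, 5) = 1, we get a unique residue mod 495.
    Write x = 50 + 99·t and substitute into x ≡ 0 (mod 5): 99·t ≡ 0 − 50 = -50 (mod 5).
    Reduce coefficients mod 5: 4·t ≡ 0 (mod 5).
    The inverse of 4 mod 5 is 4 (since 4·4 = 16 = 3·5 + 1), so t ≡ 4·0 = 0 ≡ 0 (mod 5).
    Then x = 50 + 99·0 = 50, valid modulo lcm(99, 5) = 495: x ≡ 50 (mod 495).
Verify: 50 mod 9 = 5 ✓, 50 mod 11 = 6 ✓, 50 mod 5 = 0 ✓.

x ≡ 50 (mod 495).


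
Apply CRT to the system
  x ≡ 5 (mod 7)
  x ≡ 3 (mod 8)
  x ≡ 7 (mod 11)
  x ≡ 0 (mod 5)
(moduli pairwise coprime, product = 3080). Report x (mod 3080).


Product of moduli M = 7 · 8 · 11 · 5 = 3080.
Merge one congruence at a time:
  Start: x ≡ 5 (mod 7).
  Combine with x ≡ 3 (mod 8); new modulus lcm = 56.
    Write x = 5 + 7·t and substitute into x ≡ 3 (mod 8): 7·t ≡ 3 − 5 = -2 (mod 8).
    Reduce coefficients mod 8: 7·t ≡ 6 (mod 8).
    The inverse of 7 mod 8 is 7 (since 7·7 = 49 = 6·8 + 1), so t ≡ 7·6 = 42 ≡ 2 (mod 8).
    Then x = 5 + 7·2 = 19, valid modulo lcm(7, 8) = 56: x ≡ 19 (mod 56).
  Combine with x ≡ 7 (mod 11); new modulus lcm = 616.
    Write x = 19 + 56·t and substitute into x ≡ 7 (mod 11): 56·t ≡ 7 − 19 = -12 (mod 11).
    Reduce coefficients mod 11: 1·t ≡ 10 (mod 11).
    So t ≡ 10 (mod 11).
    Then x = 19 + 56·10 = 579, valid modulo lcm(56, 11) = 616: x ≡ 579 (mod 616).
  Combine with x ≡ 0 (mod 5); new modulus lcm = 3080.
    Write x = 579 + 616·t and substitute into x ≡ 0 (mod 5): 616·t ≡ 0 − 579 = -579 (mod 5).
    Reduce coefficients mod 5: 1·t ≡ 1 (mod 5).
    So t ≡ 1 (mod 5).
    Then x = 579 + 616·1 = 1195, valid modulo lcm(616, 5) = 3080: x ≡ 1195 (mod 3080).
Verify against each original: 1195 mod 7 = 5, 1195 mod 8 = 3, 1195 mod 11 = 7, 1195 mod 5 = 0.

x ≡ 1195 (mod 3080).


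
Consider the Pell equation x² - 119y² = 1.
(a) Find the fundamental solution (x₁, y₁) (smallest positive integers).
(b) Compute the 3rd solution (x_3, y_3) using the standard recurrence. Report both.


Step 1: Find the fundamental solution (x₁, y₁) of x² - 119y² = 1.
  Expand √119 as a continued fraction. a₀ = ⌊√119⌋ = 10; iterate m_{k+1} = d_k·a_k − m_k, d_{k+1} = (119 − m_{k+1}²)/d_k, a_{k+1} = ⌊(a₀ + m_{k+1})/d_{k+1}⌋ (starting m₀ = 0, d₀ = 1), with convergents p_k = a_k·p_{k-1} + p_{k-2}, q_k = a_k·q_{k-1} + q_{k-2} (p₋₁ = 1, q₋₁ = 0):
  k = 0: a₀ = 10; p₀/q₀ = 10/1; p₀² − 119·q₀² = 100 − 119 = -19.
  k = 1: m = 10, d = 19, a = ⌊(10 + 10)/19⌋ = 1; p/q = (1·10 + 1)/(1·1 + 0) = 11/1; p² − 119·q² = 121 − 119 = 2.
  k = 2: m = 9, d = 2, a = ⌊(10 + 9)/2⌋ = 9; p/q = (9·11 + 10)/(9·1 + 1) = 109/10; p² − 119·q² = 11881 − 11900 = -19.
  k = 3: m = 9, d = 19, a = ⌊(10 + 9)/19⌋ = 1; p/q = (1·109 + 11)/(1·10 + 1) = 120/11; p² − 119·q² = 14400 − 14399 = 1.
  The first convergent with p² − 119·q² = 1 gives the fundamental solution (x₁, y₁) = (120, 11).
Step 2: Apply the recurrence (x_{n+1}, y_{n+1}) = (x₁x_n + 119y₁y_n, x₁y_n + y₁x_n) repeatedly.
  From (x_1, y_1) = (120, 11): x_2 = 120·120 + 119·11·11 = 28799; y_2 = 120·11 + 11·120 = 2640.
  From (x_2, y_2) = (28799, 2640): x_3 = 120·28799 + 119·11·2640 = 6911640; y_3 = 120·2640 + 11·28799 = 633589.
Step 3: Verify x_3² - 119·y_3² = 47770767489600 - 47770767489599 = 1 (should be 1). ✓

(x_1, y_1) = (120, 11); (x_3, y_3) = (6911640, 633589).


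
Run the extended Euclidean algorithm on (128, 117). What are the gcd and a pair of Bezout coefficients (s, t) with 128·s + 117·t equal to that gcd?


Euclidean algorithm on (128, 117) — divide until remainder is 0:
  128 = 1 · 117 + 11
  117 = 10 · 11 + 7
  11 = 1 · 7 + 4
  7 = 1 · 4 + 3
  4 = 1 · 3 + 1
  3 = 3 · 1 + 0
gcd(128, 117) = 1.
Track Bezout coefficients alongside the remainders: start with r₀ = 128 = a·1 + b·0 (s = 1, t = 0) and r₁ = 117 = a·0 + b·1 (s = 0, t = 1); each new remainder r_{k+1} = r_{k-1} − q_k·r_k inherits s_{k+1} = s_{k-1} − q_k·s_k, t_{k+1} = t_{k-1} − q_k·t_k, so r_k = a·s_k + b·t_k at every step:
  q = 1: r = 11, s = 1 − 1·0 = 1, t = 0 − 1·1 = -1  (check: 128·1 + 117·(-1) = 11)
  q = 10: r = 7, s = 0 − 10·1 = -10, t = 1 − 10·(-1) = 11  (check: 128·(-10) + 117·11 = 7)
  q = 1: r = 4, s = 1 − 1·(-10) = 11, t = -1 − 1·11 = -12  (check: 128·11 + 117·(-12) = 4)
  q = 1: r = 3, s = -10 − 1·11 = -21, t = 11 − 1·(-12) = 23  (check: 128·(-21) + 117·23 = 3)
  q = 1: r = 1, s = 11 − 1·(-21) = 32, t = -12 − 1·23 = -35  (check: 128·32 + 117·(-35) = 1)
The row with r = 1 (the gcd) gives the Bezout coefficients s = 32, t = -35.
Result: 128 · (32) + 117 · (-35) = 1.

gcd(128, 117) = 1; s = 32, t = -35 (check: 128·32 + 117·(-35) = 1).


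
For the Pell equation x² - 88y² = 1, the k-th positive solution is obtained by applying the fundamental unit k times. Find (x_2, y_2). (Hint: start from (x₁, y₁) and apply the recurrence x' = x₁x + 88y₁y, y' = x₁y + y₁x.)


Step 1: Find the fundamental solution (x₁, y₁) of x² - 88y² = 1.
  Expand √88 as a continued fraction. a₀ = ⌊√88⌋ = 9; iterate m_{k+1} = d_k·a_k − m_k, d_{k+1} = (88 − m_{k+1}²)/d_k, a_{k+1} = ⌊(a₀ + m_{k+1})/d_{k+1}⌋ (starting m₀ = 0, d₀ = 1), with convergents p_k = a_k·p_{k-1} + p_{k-2}, q_k = a_k·q_{k-1} + q_{k-2} (p₋₁ = 1, q₋₁ = 0):
  k = 0: a₀ = 9; p₀/q₀ = 9/1; p₀² − 88·q₀² = 81 − 88 = -7.
  k = 1: m = 9, d = 7, a = ⌊(9 + 9)/7⌋ = 2; p/q = (2·9 + 1)/(2·1 + 0) = 19/2; p² − 88·q² = 361 − 352 = 9.
  k = 2: m = 5, d = 9, a = ⌊(9 + 5)/9⌋ = 1; p/q = (1·19 + 9)/(1·2 + 1) = 28/3; p² − 88·q² = 784 − 792 = -8.
  k = 3: m = 4, d = 8, a = ⌊(9 + 4)/8⌋ = 1; p/q = (1·28 + 19)/(1·3 + 2) = 47/5; p² − 88·q² = 2209 − 2200 = 9.
  k = 4: m = 4, d = 9, a = ⌊(9 + 4)/9⌋ = 1; p/q = (1·47 + 28)/(1·5 + 3) = 75/8; p² − 88·q² = 5625 − 5632 = -7.
  k = 5: m = 5, d = 7, a = ⌊(9 + 5)/7⌋ = 2; p/q = (2·75 + 47)/(2·8 + 5) = 197/21; p² − 88·q² = 38809 − 38808 = 1.
  The first convergent with p² − 88·q² = 1 gives the fundamental solution (x₁, y₁) = (197, 21).
Step 2: Apply the recurrence (x_{n+1}, y_{n+1}) = (x₁x_n + 88y₁y_n, x₁y_n + y₁x_n) repeatedly.
  From (x_1, y_1) = (197, 21): x_2 = 197·197 + 88·21·21 = 77617; y_2 = 197·21 + 21·197 = 8274.
Step 3: Verify x_2² - 88·y_2² = 6024398689 - 6024398688 = 1 (should be 1). ✓

(x_1, y_1) = (197, 21); (x_2, y_2) = (77617, 8274).


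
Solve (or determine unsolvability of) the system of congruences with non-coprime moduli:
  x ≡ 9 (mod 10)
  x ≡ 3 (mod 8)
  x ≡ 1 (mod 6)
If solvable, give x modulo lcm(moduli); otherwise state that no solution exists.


Moduli 10, 8, 6 are not pairwise coprime, so CRT works modulo lcm(m_i) when all pairwise compatibility conditions hold.
Pairwise compatibility: gcd(m_i, m_j) must divide a_i - a_j for every pair.
Merge one congruence at a time:
  Start: x ≡ 9 (mod 10).
  Combine with x ≡ 3 (mod 8): gcd(10, 8) = 2; 3 - 9 = -6, which IS divisible by 2, so compatible.
    Write x = 9 + 10·t and substitute into x ≡ 3 (mod 8): 10·t ≡ 3 − 9 = -6 (mod 8).
    Divide the congruence (and modulus) by g = 2: 5·t ≡ -3 (mod 4).
    Reduce coefficients mod 4: 1·t ≡ 1 (mod 4).
    So t ≡ 1 (mod 4).
    Then x = 9 + 10·1 = 19, valid modulo lcm(10, 8) = 40: x ≡ 19 (mod 40).
  Combine with x ≡ 1 (mod 6): gcd(40, 6) = 2; 1 - 19 = -18, which IS divisible by 2, so compatible.
    Write x = 19 + 40·t and substitute into x ≡ 1 (mod 6): 40·t ≡ 1 − 19 = -18 (mod 6).
    Divide the congruence (and modulus) by g = 2: 20·t ≡ -9 (mod 3).
    Reduce coefficients mod 3: 2·t ≡ 0 (mod 3).
    The inverse of 2 mod 3 is 2 (since 2·2 = 4 = 1·3 + 1), so t ≡ 2·0 = 0 ≡ 0 (mod 3).
    Then x = 19 + 40·0 = 19, valid modulo lcm(40, 6) = 120: x ≡ 19 (mod 120).
Verify: 19 mod 10 = 9, 19 mod 8 = 3, 19 mod 6 = 1.

x ≡ 19 (mod 120).


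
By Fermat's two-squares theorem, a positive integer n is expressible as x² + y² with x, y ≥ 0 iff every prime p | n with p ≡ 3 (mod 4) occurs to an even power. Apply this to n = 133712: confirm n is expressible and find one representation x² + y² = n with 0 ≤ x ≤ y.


Step 1: Factor n = 133712 = 2^4 · 61 · 137.
Step 2: Check the mod-4 condition on each prime factor: 2 = 2 (special); 61 ≡ 1 (mod 4), exponent 1; 137 ≡ 1 (mod 4), exponent 1.
All primes ≡ 3 (mod 4) appear to even exponent (or don't appear), so by the two-squares theorem n IS expressible as a sum of two squares.
Step 3: Build a representation. Group n = k² · m with k = 4 and m = 61 · 137 = 8357 (a product of primes ≡ 1 (mod 4)); a representation of m scales to one of n via (k·x)² + (k·y)² = k²(x² + y²). Each prime p ≡ 1 (mod 4) is itself a sum of two squares; find a² by testing p − a² for a perfect square:
  61: 61 − 1² = 60, 61 − 2² = 57, 61 − 3² = 52, 61 − 4² = 45, 61 − 5² = 36 = 6² ⇒ 61 = 5² + 6².
  137: 137 − 1² = 136, 137 − 2² = 133, 137 − 3² = 128, 137 − 4² = 121 = 11² ⇒ 137 = 4² + 11².
  Combine using the Brahmagupta–Fibonacci identity (a² + b²)(c² + d²) = (ac − bd)² + (ad + bc)² = (ac + bd)² + (ad − bc)²:
  61 · 137 = 8357: from (5² + 6²)(4² + 11²), take (5·4 − 6·11, 5·11 + 6·4) = (20 − 66, 55 + 24) = (-46, 79); dropping signs (only squares matter) gives (46, 79); check 46² + 79² = 2116 + 6241 = 8357 ✓.
  Scale by k = 4: (4·46, 4·79) = (184, 316).
Step 4: Order so x ≤ y and verify: 184² + 316² = 33856 + 99856 = 133712 = n. ✓

n = 133712 = 184² + 316² (one valid representation with x ≤ y).


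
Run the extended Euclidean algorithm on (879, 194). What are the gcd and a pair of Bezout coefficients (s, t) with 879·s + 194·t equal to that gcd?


Euclidean algorithm on (879, 194) — divide until remainder is 0:
  879 = 4 · 194 + 103
  194 = 1 · 103 + 91
  103 = 1 · 91 + 12
  91 = 7 · 12 + 7
  12 = 1 · 7 + 5
  7 = 1 · 5 + 2
  5 = 2 · 2 + 1
  2 = 2 · 1 + 0
gcd(879, 194) = 1.
Track Bezout coefficients alongside the remainders: start with r₀ = 879 = a·1 + b·0 (s = 1, t = 0) and r₁ = 194 = a·0 + b·1 (s = 0, t = 1); each new remainder r_{k+1} = r_{k-1} − q_k·r_k inherits s_{k+1} = s_{k-1} − q_k·s_k, t_{k+1} = t_{k-1} − q_k·t_k, so r_k = a·s_k + b·t_k at every step:
  q = 4: r = 103, s = 1 − 4·0 = 1, t = 0 − 4·1 = -4  (check: 879·1 + 194·(-4) = 103)
  q = 1: r = 91, s = 0 − 1·1 = -1, t = 1 − 1·(-4) = 5  (check: 879·(-1) + 194·5 = 91)
  q = 1: r = 12, s = 1 − 1·(-1) = 2, t = -4 − 1·5 = -9  (check: 879·2 + 194·(-9) = 12)
  q = 7: r = 7, s = -1 − 7·2 = -15, t = 5 − 7·(-9) = 68  (check: 879·(-15) + 194·68 = 7)
  q = 1: r = 5, s = 2 − 1·(-15) = 17, t = -9 − 1·68 = -77  (check: 879·17 + 194·(-77) = 5)
  q = 1: r = 2, s = -15 − 1·17 = -32, t = 68 − 1·(-77) = 145  (check: 879·(-32) + 194·145 = 2)
  q = 2: r = 1, s = 17 − 2·(-32) = 81, t = -77 − 2·145 = -367  (check: 879·81 + 194·(-367) = 1)
The row with r = 1 (the gcd) gives the Bezout coefficients s = 81, t = -367.
Result: 879 · (81) + 194 · (-367) = 1.

gcd(879, 194) = 1; s = 81, t = -367 (check: 879·81 + 194·(-367) = 1).


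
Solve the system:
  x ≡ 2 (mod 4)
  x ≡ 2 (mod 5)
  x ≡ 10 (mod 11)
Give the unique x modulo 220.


Moduli 4, 5, 11 are pairwise coprime; by CRT there is a unique solution modulo M = 4 · 5 · 11 = 220.
Solve pairwise, accumulating the modulus:
  Start with x ≡ 2 (mod 4).
  Combine with x ≡ 2 (mod 5): since gcd(4, 5) = 1, we get a unique residue mod 20.
    Write x = 2 + 4·t and substitute into x ≡ 2 (mod 5): 4·t ≡ 2 − 2 = 0 (mod 5).
    The inverse of 4 mod 5 is 4 (since 4·4 = 16 = 3·5 + 1), so t ≡ 4·0 = 0 ≡ 0 (mod 5).
    Then x = 2 + 4·0 = 2, valid modulo lcm(4, 5) = 20: x ≡ 2 (mod 20).
  Combine with x ≡ 10 (mod 11): since gcd(20, 11) = 1, we get a unique residue mod 220.
    Write x = 2 + 20·t and substitute into x ≡ 10 (mod 11): 20·t ≡ 10 − 2 = 8 (mod 11).
    Reduce coefficients mod 11: 9·t ≡ 8 (mod 11).
    The inverse of 9 mod 11 is 5 (since 9·5 = 45 = 4·11 + 1), so t ≡ 5·8 = 40 ≡ 7 (mod 11).
    Then x = 2 + 20·7 = 142, valid modulo lcm(20, 11) = 220: x ≡ 142 (mod 220).
Verify: 142 mod 4 = 2 ✓, 142 mod 5 = 2 ✓, 142 mod 11 = 10 ✓.

x ≡ 142 (mod 220).


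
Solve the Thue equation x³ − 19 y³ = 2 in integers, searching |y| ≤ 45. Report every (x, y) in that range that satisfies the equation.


The equation is x³ - 19y³ = 2. For fixed y, x³ = 19·y³ + 2, so a solution requires the RHS to be a perfect cube.
Strategy: iterate y from -45 to 45, compute RHS = 19·y³ + 2, and check whether it is a (positive or negative) perfect cube.
Check small values of y:
  y = 0: RHS = 2 is not a perfect cube.
  y = 1: RHS = 21 is not a perfect cube.
  y = -1: RHS = -17 is not a perfect cube.
  y = 2: RHS = 154 is not a perfect cube.
  y = -2: RHS = -150 is not a perfect cube.
  y = 3: RHS = 515 is not a perfect cube.
  y = -3: RHS = -511 is not a perfect cube.
Continuing the search up to |y| = 45 finds no solutions either.
No (x, y) in the scanned range satisfies the equation.

No integer solutions with |y| ≤ 45.


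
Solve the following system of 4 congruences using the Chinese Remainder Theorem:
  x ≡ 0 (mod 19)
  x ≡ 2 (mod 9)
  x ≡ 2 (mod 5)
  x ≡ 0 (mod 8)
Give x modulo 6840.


Product of moduli M = 19 · 9 · 5 · 8 = 6840.
Merge one congruence at a time:
  Start: x ≡ 0 (mod 19).
  Combine with x ≡ 2 (mod 9); new modulus lcm = 171.
    Write x = 0 + 19·t and substitute into x ≡ 2 (mod 9): 19·t ≡ 2 − 0 = 2 (mod 9).
    Reduce coefficients mod 9: 1·t ≡ 2 (mod 9).
    So t ≡ 2 (mod 9).
    Then x = 0 + 19·2 = 38, valid modulo lcm(19, 9) = 171: x ≡ 38 (mod 171).
  Combine with x ≡ 2 (mod 5); new modulus lcm = 855.
    Write x = 38 + 171·t and substitute into x ≡ 2 (mod 5): 171·t ≡ 2 − 38 = -36 (mod 5).
    Reduce coefficients mod 5: 1·t ≡ 4 (mod 5).
    So t ≡ 4 (mod 5).
    Then x = 38 + 171·4 = 722, valid modulo lcm(171, 5) = 855: x ≡ 722 (mod 855).
  Combine with x ≡ 0 (mod 8); new modulus lcm = 6840.
    Write x = 722 + 855·t and substitute into x ≡ 0 (mod 8): 855·t ≡ 0 − 722 = -722 (mod 8).
    Reduce coefficients mod 8: 7·t ≡ 6 (mod 8).
    The inverse of 7 mod 8 is 7 (since 7·7 = 49 = 6·8 + 1), so t ≡ 7·6 = 42 ≡ 2 (mod 8).
    Then x = 722 + 855·2 = 2432, valid modulo lcm(855, 8) = 6840: x ≡ 2432 (mod 6840).
Verify against each original: 2432 mod 19 = 0, 2432 mod 9 = 2, 2432 mod 5 = 2, 2432 mod 8 = 0.

x ≡ 2432 (mod 6840).


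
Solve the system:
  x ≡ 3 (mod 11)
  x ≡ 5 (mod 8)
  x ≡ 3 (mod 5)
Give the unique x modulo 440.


Moduli 11, 8, 5 are pairwise coprime; by CRT there is a unique solution modulo M = 11 · 8 · 5 = 440.
Solve pairwise, accumulating the modulus:
  Start with x ≡ 3 (mod 11).
  Combine with x ≡ 5 (mod 8): since gcd(11, 8) = 1, we get a unique residue mod 88.
    Write x = 3 + 11·t and substitute into x ≡ 5 (mod 8): 11·t ≡ 5 − 3 = 2 (mod 8).
    Reduce coefficients mod 8: 3·t ≡ 2 (mod 8).
    The inverse of 3 mod 8 is 3 (since 3·3 = 9 = 1·8 + 1), so t ≡ 3·2 = 6 ≡ 6 (mod 8).
    Then x = 3 + 11·6 = 69, valid modulo lcm(11, 8) = 88: x ≡ 69 (mod 88).
  Combine with x ≡ 3 (mod 5): since gcd(88, 5) = 1, we get a unique residue mod 440.
    Write x = 69 + 88·t and substitute into x ≡ 3 (mod 5): 88·t ≡ 3 − 69 = -66 (mod 5).
    Reduce coefficients mod 5: 3·t ≡ 4 (mod 5).
    The inverse of 3 mod 5 is 2 (since 3·2 = 6 = 1·5 + 1), so t ≡ 2·4 = 8 ≡ 3 (mod 5).
    Then x = 69 + 88·3 = 333, valid modulo lcm(88, 5) = 440: x ≡ 333 (mod 440).
Verify: 333 mod 11 = 3 ✓, 333 mod 8 = 5 ✓, 333 mod 5 = 3 ✓.

x ≡ 333 (mod 440).


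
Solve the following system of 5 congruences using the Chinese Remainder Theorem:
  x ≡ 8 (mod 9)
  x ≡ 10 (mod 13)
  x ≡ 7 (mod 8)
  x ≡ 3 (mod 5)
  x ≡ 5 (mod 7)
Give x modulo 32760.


Product of moduli M = 9 · 13 · 8 · 5 · 7 = 32760.
Merge one congruence at a time:
  Start: x ≡ 8 (mod 9).
  Combine with x ≡ 10 (mod 13); new modulus lcm = 117.
    Write x = 8 + 9·t and substitute into x ≡ 10 (mod 13): 9·t ≡ 10 − 8 = 2 (mod 13).
    The inverse of 9 mod 13 is 3 (since 9·3 = 27 = 2·13 + 1), so t ≡ 3·2 = 6 ≡ 6 (mod 13).
    Then x = 8 + 9·6 = 62, valid modulo lcm(9, 13) = 117: x ≡ 62 (mod 117).
  Combine with x ≡ 7 (mod 8); new modulus lcm = 936.
    Write x = 62 + 117·t and substitute into x ≡ 7 (mod 8): 117·t ≡ 7 − 62 = -55 (mod 8).
    Reduce coefficients mod 8: 5·t ≡ 1 (mod 8).
    The inverse of 5 mod 8 is 5 (since 5·5 = 25 = 3·8 + 1), so t ≡ 5·1 = 5 ≡ 5 (mod 8).
    Then x = 62 + 117·5 = 647, valid modulo lcm(117, 8) = 936: x ≡ 647 (mod 936).
  Combine with x ≡ 3 (mod 5); new modulus lcm = 4680.
    Write x = 647 + 936·t and substitute into x ≡ 3 (mod 5): 936·t ≡ 3 − 647 = -644 (mod 5).
    Reduce coefficients mod 5: 1·t ≡ 1 (mod 5).
    So t ≡ 1 (mod 5).
    Then x = 647 + 936·1 = 1583, valid modulo lcm(936, 5) = 4680: x ≡ 1583 (mod 4680).
  Combine with x ≡ 5 (mod 7); new modulus lcm = 32760.
    Write x = 1583 + 4680·t and substitute into x ≡ 5 (mod 7): 4680·t ≡ 5 − 1583 = -1578 (mod 7).
    Reduce coefficients mod 7: 4·t ≡ 4 (mod 7).
    The inverse of 4 mod 7 is 2 (since 4·2 = 8 = 1·7 + 1), so t ≡ 2·4 = 8 ≡ 1 (mod 7).
    Then x = 1583 + 4680·1 = 6263, valid modulo lcm(4680, 7) = 32760: x ≡ 6263 (mod 32760).
Verify against each original: 6263 mod 9 = 8, 6263 mod 13 = 10, 6263 mod 8 = 7, 6263 mod 5 = 3, 6263 mod 7 = 5.

x ≡ 6263 (mod 32760).
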